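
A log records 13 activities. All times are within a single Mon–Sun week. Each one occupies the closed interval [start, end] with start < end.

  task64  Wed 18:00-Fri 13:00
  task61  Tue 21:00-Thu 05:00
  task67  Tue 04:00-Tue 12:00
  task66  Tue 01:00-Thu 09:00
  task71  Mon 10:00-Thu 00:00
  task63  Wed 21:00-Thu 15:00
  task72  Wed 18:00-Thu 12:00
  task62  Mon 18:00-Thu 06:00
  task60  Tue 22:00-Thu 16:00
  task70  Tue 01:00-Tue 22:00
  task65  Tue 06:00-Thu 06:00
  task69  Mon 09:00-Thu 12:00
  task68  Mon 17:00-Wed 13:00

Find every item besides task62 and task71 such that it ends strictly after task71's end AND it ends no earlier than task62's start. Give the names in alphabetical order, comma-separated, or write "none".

task60, task61, task63, task64, task65, task66, task69, task72

Conditions: its end is strictly after task71's end (X.end > Thu 00:00) AND its end is no earlier than task62's start (X.end >= Mon 18:00).
task60: end Thu 16:00 > Thu 00:00? ✓; end Thu 16:00 >= Mon 18:00? ✓ → yes.
task61: end Thu 05:00 > Thu 00:00? ✓; end Thu 05:00 >= Mon 18:00? ✓ → yes.
task63: end Thu 15:00 > Thu 00:00? ✓; end Thu 15:00 >= Mon 18:00? ✓ → yes.
task64: end Fri 13:00 > Thu 00:00? ✓; end Fri 13:00 >= Mon 18:00? ✓ → yes.
task65: end Thu 06:00 > Thu 00:00? ✓; end Thu 06:00 >= Mon 18:00? ✓ → yes.
task66: end Thu 09:00 > Thu 00:00? ✓; end Thu 09:00 >= Mon 18:00? ✓ → yes.
task67: end Tue 12:00 > Thu 00:00? ✗; end Tue 12:00 >= Mon 18:00? ✓ → no.
task68: end Wed 13:00 > Thu 00:00? ✗; end Wed 13:00 >= Mon 18:00? ✓ → no.
task69: end Thu 12:00 > Thu 00:00? ✓; end Thu 12:00 >= Mon 18:00? ✓ → yes.
task70: end Tue 22:00 > Thu 00:00? ✗; end Tue 22:00 >= Mon 18:00? ✓ → no.
task72: end Thu 12:00 > Thu 00:00? ✓; end Thu 12:00 >= Mon 18:00? ✓ → yes.
Result: task60, task61, task63, task64, task65, task66, task69, task72.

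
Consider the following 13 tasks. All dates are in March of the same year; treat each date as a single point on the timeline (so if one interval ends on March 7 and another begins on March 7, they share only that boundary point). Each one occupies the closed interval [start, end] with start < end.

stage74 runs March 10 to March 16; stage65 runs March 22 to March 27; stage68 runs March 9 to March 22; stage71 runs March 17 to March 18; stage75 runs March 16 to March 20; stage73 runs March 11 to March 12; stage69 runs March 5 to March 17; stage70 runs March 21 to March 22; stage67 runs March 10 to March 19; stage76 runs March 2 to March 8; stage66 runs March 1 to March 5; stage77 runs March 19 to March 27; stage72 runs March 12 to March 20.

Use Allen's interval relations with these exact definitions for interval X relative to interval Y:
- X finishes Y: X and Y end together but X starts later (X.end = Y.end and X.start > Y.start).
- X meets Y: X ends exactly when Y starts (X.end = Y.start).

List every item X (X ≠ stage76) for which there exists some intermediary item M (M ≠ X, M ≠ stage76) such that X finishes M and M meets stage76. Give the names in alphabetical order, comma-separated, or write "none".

Target stage76 = [March 2, March 8].
Intermediaries M with M meets stage76: none.
Union: none.

none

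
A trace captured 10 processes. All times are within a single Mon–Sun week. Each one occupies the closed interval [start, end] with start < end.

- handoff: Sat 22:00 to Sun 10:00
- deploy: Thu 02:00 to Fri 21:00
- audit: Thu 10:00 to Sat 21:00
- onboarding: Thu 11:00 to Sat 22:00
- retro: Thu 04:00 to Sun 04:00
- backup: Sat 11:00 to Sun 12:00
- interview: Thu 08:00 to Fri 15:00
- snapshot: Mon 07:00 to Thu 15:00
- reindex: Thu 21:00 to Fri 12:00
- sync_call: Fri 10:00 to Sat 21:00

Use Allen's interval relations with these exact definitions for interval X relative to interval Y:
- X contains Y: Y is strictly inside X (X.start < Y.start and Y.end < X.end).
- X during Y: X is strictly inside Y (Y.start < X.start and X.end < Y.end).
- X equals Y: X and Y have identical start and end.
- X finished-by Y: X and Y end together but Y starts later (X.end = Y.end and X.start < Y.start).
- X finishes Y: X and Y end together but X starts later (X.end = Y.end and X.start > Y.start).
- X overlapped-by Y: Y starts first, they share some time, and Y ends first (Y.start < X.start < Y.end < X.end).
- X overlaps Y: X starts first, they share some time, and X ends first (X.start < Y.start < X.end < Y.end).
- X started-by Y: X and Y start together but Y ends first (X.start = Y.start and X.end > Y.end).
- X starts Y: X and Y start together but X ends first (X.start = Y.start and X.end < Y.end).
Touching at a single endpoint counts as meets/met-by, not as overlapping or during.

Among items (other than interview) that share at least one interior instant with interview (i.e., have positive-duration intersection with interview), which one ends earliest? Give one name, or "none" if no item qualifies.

Target interview = [Thu 08:00, Fri 15:00].
audit [Thu 10:00, Sat 21:00] → overlapped-by → candidate.
backup [Sat 11:00, Sun 12:00] → after → excluded.
deploy [Thu 02:00, Fri 21:00] → contains → candidate.
handoff [Sat 22:00, Sun 10:00] → after → excluded.
onboarding [Thu 11:00, Sat 22:00] → overlapped-by → candidate.
reindex [Thu 21:00, Fri 12:00] → during → candidate.
retro [Thu 04:00, Sun 04:00] → contains → candidate.
snapshot [Mon 07:00, Thu 15:00] → overlaps → candidate.
sync_call [Fri 10:00, Sat 21:00] → overlapped-by → candidate.
Among candidates, earliest end is Thu 15:00 → snapshot.

snapshot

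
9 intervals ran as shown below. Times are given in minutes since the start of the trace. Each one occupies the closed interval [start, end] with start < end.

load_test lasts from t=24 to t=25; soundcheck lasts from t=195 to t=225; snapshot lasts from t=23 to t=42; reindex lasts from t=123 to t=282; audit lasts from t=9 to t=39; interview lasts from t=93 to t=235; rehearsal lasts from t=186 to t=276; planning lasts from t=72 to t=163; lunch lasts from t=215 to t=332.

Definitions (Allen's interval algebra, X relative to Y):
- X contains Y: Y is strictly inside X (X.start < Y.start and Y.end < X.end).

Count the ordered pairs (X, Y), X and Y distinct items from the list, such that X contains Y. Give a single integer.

6

Checking all 72 ordered pairs for relation 'contains'; matching pairs in alphabetical order:
(audit, load_test): audit contains load_test ✓
(interview, soundcheck): interview contains soundcheck ✓
(rehearsal, soundcheck): rehearsal contains soundcheck ✓
(reindex, rehearsal): reindex contains rehearsal ✓
(reindex, soundcheck): reindex contains soundcheck ✓
(snapshot, load_test): snapshot contains load_test ✓
Count: 6.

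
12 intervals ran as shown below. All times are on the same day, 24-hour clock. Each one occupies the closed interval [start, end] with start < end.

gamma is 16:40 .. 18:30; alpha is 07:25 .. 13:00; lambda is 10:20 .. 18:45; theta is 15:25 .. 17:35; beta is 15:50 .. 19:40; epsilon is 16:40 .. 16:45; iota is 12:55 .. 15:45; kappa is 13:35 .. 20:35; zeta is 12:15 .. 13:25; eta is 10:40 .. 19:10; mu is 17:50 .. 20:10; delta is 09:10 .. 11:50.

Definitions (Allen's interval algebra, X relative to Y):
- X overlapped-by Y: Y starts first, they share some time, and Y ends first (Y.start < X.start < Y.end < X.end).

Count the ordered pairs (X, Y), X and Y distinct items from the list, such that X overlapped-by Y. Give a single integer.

Checking all 132 ordered pairs for relation 'overlapped-by'; matching pairs in alphabetical order:
(beta, eta): beta overlapped-by eta ✓
(beta, lambda): beta overlapped-by lambda ✓
(beta, theta): beta overlapped-by theta ✓
(eta, alpha): eta overlapped-by alpha ✓
(eta, delta): eta overlapped-by delta ✓
(eta, lambda): eta overlapped-by lambda ✓
(gamma, theta): gamma overlapped-by theta ✓
(iota, alpha): iota overlapped-by alpha ✓
(iota, zeta): iota overlapped-by zeta ✓
(kappa, eta): kappa overlapped-by eta ✓
(kappa, iota): kappa overlapped-by iota ✓
(kappa, lambda): kappa overlapped-by lambda ✓
(lambda, alpha): lambda overlapped-by alpha ✓
(lambda, delta): lambda overlapped-by delta ✓
(mu, beta): mu overlapped-by beta ✓
(mu, eta): mu overlapped-by eta ✓
(mu, gamma): mu overlapped-by gamma ✓
(mu, lambda): mu overlapped-by lambda ✓
(theta, iota): theta overlapped-by iota ✓
(zeta, alpha): zeta overlapped-by alpha ✓
Count: 20.

20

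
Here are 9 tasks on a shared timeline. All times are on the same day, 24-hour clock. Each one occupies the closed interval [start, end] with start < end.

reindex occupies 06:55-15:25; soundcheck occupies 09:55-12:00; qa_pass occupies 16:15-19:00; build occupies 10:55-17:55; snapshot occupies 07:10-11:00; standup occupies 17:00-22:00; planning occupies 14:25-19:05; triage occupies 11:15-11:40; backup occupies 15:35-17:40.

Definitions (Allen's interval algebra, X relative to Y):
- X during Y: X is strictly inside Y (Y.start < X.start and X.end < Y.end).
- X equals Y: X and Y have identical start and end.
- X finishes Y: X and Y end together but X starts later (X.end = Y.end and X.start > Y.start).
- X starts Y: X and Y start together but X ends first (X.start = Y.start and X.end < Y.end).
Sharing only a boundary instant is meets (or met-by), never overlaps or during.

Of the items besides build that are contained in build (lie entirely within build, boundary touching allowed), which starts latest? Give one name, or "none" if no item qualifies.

Target build = [10:55, 17:55].
backup [15:35, 17:40] → during → candidate.
planning [14:25, 19:05] → overlapped-by → excluded.
qa_pass [16:15, 19:00] → overlapped-by → excluded.
reindex [06:55, 15:25] → overlaps → excluded.
snapshot [07:10, 11:00] → overlaps → excluded.
soundcheck [09:55, 12:00] → overlaps → excluded.
standup [17:00, 22:00] → overlapped-by → excluded.
triage [11:15, 11:40] → during → candidate.
Among candidates, latest start is 15:35 → backup.

backup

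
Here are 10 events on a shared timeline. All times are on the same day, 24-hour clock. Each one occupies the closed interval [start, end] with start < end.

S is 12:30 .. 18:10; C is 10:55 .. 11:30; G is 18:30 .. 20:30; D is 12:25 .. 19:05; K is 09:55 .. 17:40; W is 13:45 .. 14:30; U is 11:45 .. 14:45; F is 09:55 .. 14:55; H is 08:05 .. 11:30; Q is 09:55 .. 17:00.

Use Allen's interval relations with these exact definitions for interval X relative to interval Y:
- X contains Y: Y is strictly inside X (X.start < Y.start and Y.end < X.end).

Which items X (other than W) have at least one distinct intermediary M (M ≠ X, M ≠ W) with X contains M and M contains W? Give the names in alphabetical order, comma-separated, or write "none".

D, F, K, Q

Target W = [13:45, 14:30].
Intermediaries M with M contains W: D, F, K, Q, S, U.
Via D — items with X contains D: none.
Via F — items with X contains F: none.
Via K — items with X contains K: none.
Via Q — items with X contains Q: none.
Via S — items with X contains S: D.
Via U — items with X contains U: F, K, Q.
Union: D, F, K, Q.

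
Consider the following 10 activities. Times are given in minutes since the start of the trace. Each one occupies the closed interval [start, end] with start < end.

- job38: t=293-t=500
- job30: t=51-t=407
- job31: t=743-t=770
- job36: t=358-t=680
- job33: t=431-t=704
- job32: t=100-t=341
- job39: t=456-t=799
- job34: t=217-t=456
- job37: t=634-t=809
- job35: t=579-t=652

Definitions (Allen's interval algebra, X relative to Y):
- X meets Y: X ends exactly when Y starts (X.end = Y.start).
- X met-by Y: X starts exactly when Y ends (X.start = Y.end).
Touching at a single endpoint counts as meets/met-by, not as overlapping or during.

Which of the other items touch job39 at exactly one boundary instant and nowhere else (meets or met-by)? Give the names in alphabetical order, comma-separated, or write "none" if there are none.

Target job39 = [t=456, t=799].
job30 [t=51, t=407] → before → no.
job31 [t=743, t=770] → during → no.
job32 [t=100, t=341] → before → no.
job33 [t=431, t=704] → overlaps → no.
job34 [t=217, t=456] → meets → yes.
job35 [t=579, t=652] → during → no.
job36 [t=358, t=680] → overlaps → no.
job37 [t=634, t=809] → overlapped-by → no.
job38 [t=293, t=500] → overlaps → no.
Result: job34.

job34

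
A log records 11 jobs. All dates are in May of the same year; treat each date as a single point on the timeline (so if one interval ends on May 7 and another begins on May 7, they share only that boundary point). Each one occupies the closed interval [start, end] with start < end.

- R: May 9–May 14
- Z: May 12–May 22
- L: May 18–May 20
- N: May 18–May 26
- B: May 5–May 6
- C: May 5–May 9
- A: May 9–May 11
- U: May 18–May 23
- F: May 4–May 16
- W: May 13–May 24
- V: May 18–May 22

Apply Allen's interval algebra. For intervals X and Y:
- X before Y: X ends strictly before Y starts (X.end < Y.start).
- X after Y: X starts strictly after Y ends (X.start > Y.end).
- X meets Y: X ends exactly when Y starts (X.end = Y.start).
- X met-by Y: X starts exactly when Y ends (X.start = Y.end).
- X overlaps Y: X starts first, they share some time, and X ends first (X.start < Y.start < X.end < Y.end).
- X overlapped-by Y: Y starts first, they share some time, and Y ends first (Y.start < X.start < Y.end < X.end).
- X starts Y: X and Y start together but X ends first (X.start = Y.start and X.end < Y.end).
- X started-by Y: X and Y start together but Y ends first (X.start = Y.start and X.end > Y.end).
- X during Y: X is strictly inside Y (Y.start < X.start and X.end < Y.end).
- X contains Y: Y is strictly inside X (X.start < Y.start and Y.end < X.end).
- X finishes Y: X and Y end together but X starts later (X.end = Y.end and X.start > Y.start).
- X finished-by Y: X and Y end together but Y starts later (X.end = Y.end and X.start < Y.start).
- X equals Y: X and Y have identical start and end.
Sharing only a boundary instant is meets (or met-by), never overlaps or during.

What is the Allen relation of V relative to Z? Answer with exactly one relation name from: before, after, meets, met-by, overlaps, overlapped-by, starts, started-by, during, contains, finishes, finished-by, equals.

V = [May 18, May 22]; Z = [May 12, May 22].
Compare endpoints: V.start > Z.start, V.start < Z.end, V.end > Z.start, V.end = Z.end.
That pattern is 'finishes'.

finishes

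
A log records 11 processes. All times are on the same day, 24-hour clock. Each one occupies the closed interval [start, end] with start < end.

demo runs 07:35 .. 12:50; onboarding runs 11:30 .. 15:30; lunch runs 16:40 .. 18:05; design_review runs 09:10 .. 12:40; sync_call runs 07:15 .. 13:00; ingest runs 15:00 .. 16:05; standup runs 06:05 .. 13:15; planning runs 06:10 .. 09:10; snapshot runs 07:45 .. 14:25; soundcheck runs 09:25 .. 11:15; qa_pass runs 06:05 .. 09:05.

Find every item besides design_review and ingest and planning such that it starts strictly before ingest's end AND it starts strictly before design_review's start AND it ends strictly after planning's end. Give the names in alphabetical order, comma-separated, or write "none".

demo, snapshot, standup, sync_call

Conditions: its start is strictly before ingest's end (X.start < 16:05) AND its start is strictly before design_review's start (X.start < 09:10) AND its end is strictly after planning's end (X.end > 09:10).
demo: start 07:35 < 16:05? ✓; start 07:35 < 09:10? ✓; end 12:50 > 09:10? ✓ → yes.
lunch: start 16:40 < 16:05? ✗; start 16:40 < 09:10? ✗; end 18:05 > 09:10? ✓ → no.
onboarding: start 11:30 < 16:05? ✓; start 11:30 < 09:10? ✗; end 15:30 > 09:10? ✓ → no.
qa_pass: start 06:05 < 16:05? ✓; start 06:05 < 09:10? ✓; end 09:05 > 09:10? ✗ → no.
snapshot: start 07:45 < 16:05? ✓; start 07:45 < 09:10? ✓; end 14:25 > 09:10? ✓ → yes.
soundcheck: start 09:25 < 16:05? ✓; start 09:25 < 09:10? ✗; end 11:15 > 09:10? ✓ → no.
standup: start 06:05 < 16:05? ✓; start 06:05 < 09:10? ✓; end 13:15 > 09:10? ✓ → yes.
sync_call: start 07:15 < 16:05? ✓; start 07:15 < 09:10? ✓; end 13:00 > 09:10? ✓ → yes.
Result: demo, snapshot, standup, sync_call.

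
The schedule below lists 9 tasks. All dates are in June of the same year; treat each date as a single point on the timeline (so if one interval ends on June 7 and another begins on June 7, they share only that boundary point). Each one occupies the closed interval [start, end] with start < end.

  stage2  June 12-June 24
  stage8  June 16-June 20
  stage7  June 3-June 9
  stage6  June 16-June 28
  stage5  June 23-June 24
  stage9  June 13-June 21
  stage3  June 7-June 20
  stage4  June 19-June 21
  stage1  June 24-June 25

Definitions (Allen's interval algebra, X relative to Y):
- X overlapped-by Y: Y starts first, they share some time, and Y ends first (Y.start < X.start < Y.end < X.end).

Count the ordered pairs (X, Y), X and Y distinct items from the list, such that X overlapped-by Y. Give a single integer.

Checking all 72 ordered pairs for relation 'overlapped-by'; matching pairs in alphabetical order:
(stage2, stage3): stage2 overlapped-by stage3 ✓
(stage3, stage7): stage3 overlapped-by stage7 ✓
(stage4, stage3): stage4 overlapped-by stage3 ✓
(stage4, stage8): stage4 overlapped-by stage8 ✓
(stage6, stage2): stage6 overlapped-by stage2 ✓
(stage6, stage3): stage6 overlapped-by stage3 ✓
(stage6, stage9): stage6 overlapped-by stage9 ✓
(stage9, stage3): stage9 overlapped-by stage3 ✓
Count: 8.

8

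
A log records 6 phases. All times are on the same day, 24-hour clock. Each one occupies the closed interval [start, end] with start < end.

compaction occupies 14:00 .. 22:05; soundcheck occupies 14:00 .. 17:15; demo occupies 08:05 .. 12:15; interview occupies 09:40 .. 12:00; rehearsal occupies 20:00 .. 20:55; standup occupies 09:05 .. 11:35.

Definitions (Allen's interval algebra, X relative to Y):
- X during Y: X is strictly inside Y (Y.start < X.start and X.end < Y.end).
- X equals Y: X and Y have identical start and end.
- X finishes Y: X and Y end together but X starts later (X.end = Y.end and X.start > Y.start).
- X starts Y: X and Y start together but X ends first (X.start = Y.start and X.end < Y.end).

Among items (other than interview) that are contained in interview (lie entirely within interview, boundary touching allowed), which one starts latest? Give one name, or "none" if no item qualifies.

Target interview = [09:40, 12:00].
compaction [14:00, 22:05] → after → excluded.
demo [08:05, 12:15] → contains → excluded.
rehearsal [20:00, 20:55] → after → excluded.
soundcheck [14:00, 17:15] → after → excluded.
standup [09:05, 11:35] → overlaps → excluded.
No candidates → none.

none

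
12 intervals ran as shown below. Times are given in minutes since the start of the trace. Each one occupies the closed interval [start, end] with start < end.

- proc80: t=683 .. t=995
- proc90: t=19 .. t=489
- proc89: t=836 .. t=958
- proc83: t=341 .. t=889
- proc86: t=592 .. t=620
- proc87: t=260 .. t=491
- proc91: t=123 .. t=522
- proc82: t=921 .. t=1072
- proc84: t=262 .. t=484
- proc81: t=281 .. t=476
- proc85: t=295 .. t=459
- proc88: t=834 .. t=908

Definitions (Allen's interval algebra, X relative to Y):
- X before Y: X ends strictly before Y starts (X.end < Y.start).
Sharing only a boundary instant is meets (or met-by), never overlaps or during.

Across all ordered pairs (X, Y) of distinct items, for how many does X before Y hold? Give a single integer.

Checking all 132 ordered pairs for relation 'before'; matching pairs in alphabetical order:
(proc81, proc80): proc81 before proc80 ✓
(proc81, proc82): proc81 before proc82 ✓
(proc81, proc86): proc81 before proc86 ✓
(proc81, proc88): proc81 before proc88 ✓
(proc81, proc89): proc81 before proc89 ✓
(proc83, proc82): proc83 before proc82 ✓
(proc84, proc80): proc84 before proc80 ✓
(proc84, proc82): proc84 before proc82 ✓
(proc84, proc86): proc84 before proc86 ✓
(proc84, proc88): proc84 before proc88 ✓
(proc84, proc89): proc84 before proc89 ✓
(proc85, proc80): proc85 before proc80 ✓
(proc85, proc82): proc85 before proc82 ✓
(proc85, proc86): proc85 before proc86 ✓
(proc85, proc88): proc85 before proc88 ✓
(proc85, proc89): proc85 before proc89 ✓
(proc86, proc80): proc86 before proc80 ✓
(proc86, proc82): proc86 before proc82 ✓
(proc86, proc88): proc86 before proc88 ✓
(proc86, proc89): proc86 before proc89 ✓
(proc87, proc80): proc87 before proc80 ✓
(proc87, proc82): proc87 before proc82 ✓
(proc87, proc86): proc87 before proc86 ✓
(proc87, proc88): proc87 before proc88 ✓
... plus 12 further pairs not listed.
Count: 36.

36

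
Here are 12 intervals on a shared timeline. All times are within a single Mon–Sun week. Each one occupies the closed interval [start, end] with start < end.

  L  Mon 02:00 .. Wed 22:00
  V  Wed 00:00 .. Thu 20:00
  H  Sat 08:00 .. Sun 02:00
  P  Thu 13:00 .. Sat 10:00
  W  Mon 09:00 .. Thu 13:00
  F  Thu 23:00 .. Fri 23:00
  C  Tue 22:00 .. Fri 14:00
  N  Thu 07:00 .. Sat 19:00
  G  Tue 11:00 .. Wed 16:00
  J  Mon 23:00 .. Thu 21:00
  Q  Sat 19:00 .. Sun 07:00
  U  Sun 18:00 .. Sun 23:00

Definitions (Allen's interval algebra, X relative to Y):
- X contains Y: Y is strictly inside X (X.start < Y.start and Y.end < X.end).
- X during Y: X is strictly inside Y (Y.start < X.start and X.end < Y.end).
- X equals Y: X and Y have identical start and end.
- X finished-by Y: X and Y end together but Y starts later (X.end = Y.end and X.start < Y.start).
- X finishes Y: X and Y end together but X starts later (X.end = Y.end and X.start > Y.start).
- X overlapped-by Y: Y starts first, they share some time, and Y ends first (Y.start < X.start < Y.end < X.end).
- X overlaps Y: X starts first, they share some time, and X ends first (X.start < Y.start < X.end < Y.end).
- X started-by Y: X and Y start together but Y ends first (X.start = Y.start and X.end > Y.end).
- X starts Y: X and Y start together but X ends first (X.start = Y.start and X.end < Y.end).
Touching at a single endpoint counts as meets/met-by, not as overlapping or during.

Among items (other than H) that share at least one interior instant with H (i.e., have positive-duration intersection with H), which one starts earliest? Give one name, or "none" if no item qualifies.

N

Target H = [Sat 08:00, Sun 02:00].
C [Tue 22:00, Fri 14:00] → before → excluded.
F [Thu 23:00, Fri 23:00] → before → excluded.
G [Tue 11:00, Wed 16:00] → before → excluded.
J [Mon 23:00, Thu 21:00] → before → excluded.
L [Mon 02:00, Wed 22:00] → before → excluded.
N [Thu 07:00, Sat 19:00] → overlaps → candidate.
P [Thu 13:00, Sat 10:00] → overlaps → candidate.
Q [Sat 19:00, Sun 07:00] → overlapped-by → candidate.
U [Sun 18:00, Sun 23:00] → after → excluded.
V [Wed 00:00, Thu 20:00] → before → excluded.
W [Mon 09:00, Thu 13:00] → before → excluded.
Among candidates, earliest start is Thu 07:00 → N.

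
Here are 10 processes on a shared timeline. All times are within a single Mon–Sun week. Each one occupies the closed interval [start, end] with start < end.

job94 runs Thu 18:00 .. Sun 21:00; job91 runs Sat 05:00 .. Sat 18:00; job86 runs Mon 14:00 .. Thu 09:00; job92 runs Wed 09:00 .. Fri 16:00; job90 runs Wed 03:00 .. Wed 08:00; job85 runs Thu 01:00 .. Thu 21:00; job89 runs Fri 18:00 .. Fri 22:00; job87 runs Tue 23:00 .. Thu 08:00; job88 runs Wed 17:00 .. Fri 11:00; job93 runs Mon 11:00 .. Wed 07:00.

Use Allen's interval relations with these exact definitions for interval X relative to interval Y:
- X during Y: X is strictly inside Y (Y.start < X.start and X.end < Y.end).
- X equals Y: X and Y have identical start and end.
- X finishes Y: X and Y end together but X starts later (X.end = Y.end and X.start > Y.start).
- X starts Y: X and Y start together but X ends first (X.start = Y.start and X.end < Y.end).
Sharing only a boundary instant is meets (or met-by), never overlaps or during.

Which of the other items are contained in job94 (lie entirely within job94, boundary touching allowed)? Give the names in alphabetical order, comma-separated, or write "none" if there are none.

Target job94 = [Thu 18:00, Sun 21:00].
job85 [Thu 01:00, Thu 21:00] → overlaps → no.
job86 [Mon 14:00, Thu 09:00] → before → no.
job87 [Tue 23:00, Thu 08:00] → before → no.
job88 [Wed 17:00, Fri 11:00] → overlaps → no.
job89 [Fri 18:00, Fri 22:00] → during → yes.
job90 [Wed 03:00, Wed 08:00] → before → no.
job91 [Sat 05:00, Sat 18:00] → during → yes.
job92 [Wed 09:00, Fri 16:00] → overlaps → no.
job93 [Mon 11:00, Wed 07:00] → before → no.
Result: job89, job91.

job89, job91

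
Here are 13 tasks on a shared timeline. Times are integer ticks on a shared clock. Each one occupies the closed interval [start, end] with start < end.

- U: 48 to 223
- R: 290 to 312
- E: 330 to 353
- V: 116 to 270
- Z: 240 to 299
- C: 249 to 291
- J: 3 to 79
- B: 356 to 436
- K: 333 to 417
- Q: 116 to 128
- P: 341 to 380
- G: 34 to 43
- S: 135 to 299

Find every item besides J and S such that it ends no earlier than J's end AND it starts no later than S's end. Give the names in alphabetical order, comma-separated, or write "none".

C, Q, R, U, V, Z

Conditions: its end is no earlier than J's end (X.end >= 79) AND its start is no later than S's end (X.start <= 299).
B: end 436 >= 79? ✓; start 356 <= 299? ✗ → no.
C: end 291 >= 79? ✓; start 249 <= 299? ✓ → yes.
E: end 353 >= 79? ✓; start 330 <= 299? ✗ → no.
G: end 43 >= 79? ✗; start 34 <= 299? ✓ → no.
K: end 417 >= 79? ✓; start 333 <= 299? ✗ → no.
P: end 380 >= 79? ✓; start 341 <= 299? ✗ → no.
Q: end 128 >= 79? ✓; start 116 <= 299? ✓ → yes.
R: end 312 >= 79? ✓; start 290 <= 299? ✓ → yes.
U: end 223 >= 79? ✓; start 48 <= 299? ✓ → yes.
V: end 270 >= 79? ✓; start 116 <= 299? ✓ → yes.
Z: end 299 >= 79? ✓; start 240 <= 299? ✓ → yes.
Result: C, Q, R, U, V, Z.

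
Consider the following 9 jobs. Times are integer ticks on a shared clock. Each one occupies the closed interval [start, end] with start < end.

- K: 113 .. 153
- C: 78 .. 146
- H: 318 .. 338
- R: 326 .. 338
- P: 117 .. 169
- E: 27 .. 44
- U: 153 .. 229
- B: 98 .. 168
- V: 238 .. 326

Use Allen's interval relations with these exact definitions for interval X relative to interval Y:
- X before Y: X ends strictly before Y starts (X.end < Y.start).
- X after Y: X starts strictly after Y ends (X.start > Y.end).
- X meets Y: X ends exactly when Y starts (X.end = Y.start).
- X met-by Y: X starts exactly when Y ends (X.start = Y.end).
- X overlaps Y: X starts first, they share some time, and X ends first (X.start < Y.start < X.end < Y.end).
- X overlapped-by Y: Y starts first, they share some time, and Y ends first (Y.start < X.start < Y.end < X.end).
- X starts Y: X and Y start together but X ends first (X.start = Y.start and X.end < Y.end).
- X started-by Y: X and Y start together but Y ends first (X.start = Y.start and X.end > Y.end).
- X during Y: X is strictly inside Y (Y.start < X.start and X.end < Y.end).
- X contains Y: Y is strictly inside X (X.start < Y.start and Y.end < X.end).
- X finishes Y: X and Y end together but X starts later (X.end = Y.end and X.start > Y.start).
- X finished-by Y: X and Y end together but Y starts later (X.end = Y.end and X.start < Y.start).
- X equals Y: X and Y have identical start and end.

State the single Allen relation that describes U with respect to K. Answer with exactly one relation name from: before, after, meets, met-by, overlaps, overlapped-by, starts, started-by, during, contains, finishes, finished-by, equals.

met-by

U = [153, 229]; K = [113, 153].
Compare endpoints: U.start > K.start, U.start = K.end, U.end > K.start, U.end > K.end.
That pattern is 'met-by'.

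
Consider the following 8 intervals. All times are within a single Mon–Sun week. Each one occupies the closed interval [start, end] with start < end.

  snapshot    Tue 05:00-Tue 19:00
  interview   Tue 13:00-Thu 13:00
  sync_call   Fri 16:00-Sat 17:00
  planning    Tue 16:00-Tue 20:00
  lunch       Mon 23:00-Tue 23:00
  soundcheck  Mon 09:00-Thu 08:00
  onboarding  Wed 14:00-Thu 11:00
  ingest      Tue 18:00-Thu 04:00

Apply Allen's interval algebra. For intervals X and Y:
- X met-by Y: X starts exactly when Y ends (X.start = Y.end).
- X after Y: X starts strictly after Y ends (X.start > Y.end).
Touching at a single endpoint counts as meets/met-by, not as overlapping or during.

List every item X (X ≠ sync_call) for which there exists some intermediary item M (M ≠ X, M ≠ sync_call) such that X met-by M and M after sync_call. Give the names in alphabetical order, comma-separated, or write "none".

none

Target sync_call = [Fri 16:00, Sat 17:00].
Intermediaries M with M after sync_call: none.
Union: none.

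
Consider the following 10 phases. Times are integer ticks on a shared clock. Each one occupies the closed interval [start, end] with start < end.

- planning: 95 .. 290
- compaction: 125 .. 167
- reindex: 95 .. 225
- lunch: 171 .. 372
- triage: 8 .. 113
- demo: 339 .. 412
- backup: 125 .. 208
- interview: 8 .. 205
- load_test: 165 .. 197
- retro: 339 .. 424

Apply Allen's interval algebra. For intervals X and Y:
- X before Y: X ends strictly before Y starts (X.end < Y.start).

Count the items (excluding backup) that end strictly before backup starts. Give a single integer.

1

Target backup = [125, 208].
compaction [125, 167] → starts → no.
demo [339, 412] → after → no.
interview [8, 205] → overlaps → no.
load_test [165, 197] → during → no.
lunch [171, 372] → overlapped-by → no.
planning [95, 290] → contains → no.
reindex [95, 225] → contains → no.
retro [339, 424] → after → no.
triage [8, 113] → before → counts.
Total: 1.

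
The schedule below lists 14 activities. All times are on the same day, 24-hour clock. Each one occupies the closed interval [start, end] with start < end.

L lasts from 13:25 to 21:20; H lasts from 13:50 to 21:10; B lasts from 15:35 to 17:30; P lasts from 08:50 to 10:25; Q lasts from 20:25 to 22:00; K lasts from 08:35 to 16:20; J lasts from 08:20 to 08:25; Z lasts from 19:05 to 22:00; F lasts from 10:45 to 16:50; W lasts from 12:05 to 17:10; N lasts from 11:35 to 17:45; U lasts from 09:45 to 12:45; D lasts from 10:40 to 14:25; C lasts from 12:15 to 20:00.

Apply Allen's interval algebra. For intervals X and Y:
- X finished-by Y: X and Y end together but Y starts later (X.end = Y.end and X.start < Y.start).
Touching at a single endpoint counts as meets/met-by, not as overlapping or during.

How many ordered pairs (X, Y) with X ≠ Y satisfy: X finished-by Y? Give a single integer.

1

Checking all 182 ordered pairs for relation 'finished-by'; matching pairs in alphabetical order:
(Z, Q): Z finished-by Q ✓
Count: 1.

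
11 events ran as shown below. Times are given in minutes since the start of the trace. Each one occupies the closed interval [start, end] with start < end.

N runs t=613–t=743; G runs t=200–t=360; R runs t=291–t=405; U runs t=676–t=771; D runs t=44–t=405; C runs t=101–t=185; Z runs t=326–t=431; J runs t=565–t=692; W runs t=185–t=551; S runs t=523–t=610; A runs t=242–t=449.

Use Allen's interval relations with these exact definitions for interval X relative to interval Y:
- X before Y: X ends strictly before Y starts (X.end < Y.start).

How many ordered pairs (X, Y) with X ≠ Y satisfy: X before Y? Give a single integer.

Checking all 110 ordered pairs for relation 'before'; matching pairs in alphabetical order:
(A, J): A before J ✓
(A, N): A before N ✓
(A, S): A before S ✓
(A, U): A before U ✓
(C, A): C before A ✓
(C, G): C before G ✓
(C, J): C before J ✓
(C, N): C before N ✓
(C, R): C before R ✓
(C, S): C before S ✓
(C, U): C before U ✓
(C, Z): C before Z ✓
(D, J): D before J ✓
(D, N): D before N ✓
(D, S): D before S ✓
(D, U): D before U ✓
(G, J): G before J ✓
(G, N): G before N ✓
(G, S): G before S ✓
(G, U): G before U ✓
(R, J): R before J ✓
(R, N): R before N ✓
(R, S): R before S ✓
(R, U): R before U ✓
... plus 9 further pairs not listed.
Count: 33.

33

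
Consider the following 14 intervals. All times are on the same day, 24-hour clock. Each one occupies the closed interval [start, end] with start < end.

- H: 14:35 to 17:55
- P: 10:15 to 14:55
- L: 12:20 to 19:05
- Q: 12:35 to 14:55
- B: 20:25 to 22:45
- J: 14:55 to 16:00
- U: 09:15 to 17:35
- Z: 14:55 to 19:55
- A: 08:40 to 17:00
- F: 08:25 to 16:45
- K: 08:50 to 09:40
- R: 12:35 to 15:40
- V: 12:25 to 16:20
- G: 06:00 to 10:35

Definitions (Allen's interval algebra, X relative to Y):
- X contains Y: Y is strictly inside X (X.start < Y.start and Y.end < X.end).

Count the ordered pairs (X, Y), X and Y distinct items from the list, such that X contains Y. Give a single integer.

Checking all 182 ordered pairs for relation 'contains'; matching pairs in alphabetical order:
(A, J): A contains J ✓
(A, K): A contains K ✓
(A, P): A contains P ✓
(A, Q): A contains Q ✓
(A, R): A contains R ✓
(A, V): A contains V ✓
(F, J): F contains J ✓
(F, K): F contains K ✓
(F, P): F contains P ✓
(F, Q): F contains Q ✓
(F, R): F contains R ✓
(F, V): F contains V ✓
(G, K): G contains K ✓
(H, J): H contains J ✓
(L, H): L contains H ✓
(L, J): L contains J ✓
(L, Q): L contains Q ✓
(L, R): L contains R ✓
(L, V): L contains V ✓
(U, J): U contains J ✓
(U, P): U contains P ✓
(U, Q): U contains Q ✓
(U, R): U contains R ✓
(U, V): U contains V ✓
... plus 3 further pairs not listed.
Count: 27.

27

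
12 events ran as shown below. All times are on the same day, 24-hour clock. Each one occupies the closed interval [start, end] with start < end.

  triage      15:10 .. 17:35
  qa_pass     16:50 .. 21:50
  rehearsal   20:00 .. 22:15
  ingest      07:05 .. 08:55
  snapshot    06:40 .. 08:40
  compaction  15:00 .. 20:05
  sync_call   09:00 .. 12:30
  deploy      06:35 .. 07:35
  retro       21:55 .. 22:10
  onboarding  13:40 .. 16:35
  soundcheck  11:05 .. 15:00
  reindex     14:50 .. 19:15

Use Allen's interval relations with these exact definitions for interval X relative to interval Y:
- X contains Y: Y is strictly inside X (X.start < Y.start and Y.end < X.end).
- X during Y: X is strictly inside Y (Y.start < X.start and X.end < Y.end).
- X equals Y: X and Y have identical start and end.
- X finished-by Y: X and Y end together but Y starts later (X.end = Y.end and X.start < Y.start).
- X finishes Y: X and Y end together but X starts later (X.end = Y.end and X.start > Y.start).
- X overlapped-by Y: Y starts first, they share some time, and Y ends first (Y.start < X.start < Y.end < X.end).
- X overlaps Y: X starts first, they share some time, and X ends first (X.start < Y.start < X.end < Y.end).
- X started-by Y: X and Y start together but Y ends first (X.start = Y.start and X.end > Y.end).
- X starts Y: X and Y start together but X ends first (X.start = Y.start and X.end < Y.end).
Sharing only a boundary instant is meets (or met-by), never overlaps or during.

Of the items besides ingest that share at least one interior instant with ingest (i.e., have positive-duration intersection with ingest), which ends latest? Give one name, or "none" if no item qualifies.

snapshot

Target ingest = [07:05, 08:55].
compaction [15:00, 20:05] → after → excluded.
deploy [06:35, 07:35] → overlaps → candidate.
onboarding [13:40, 16:35] → after → excluded.
qa_pass [16:50, 21:50] → after → excluded.
rehearsal [20:00, 22:15] → after → excluded.
reindex [14:50, 19:15] → after → excluded.
retro [21:55, 22:10] → after → excluded.
snapshot [06:40, 08:40] → overlaps → candidate.
soundcheck [11:05, 15:00] → after → excluded.
sync_call [09:00, 12:30] → after → excluded.
triage [15:10, 17:35] → after → excluded.
Among candidates, latest end is 08:40 → snapshot.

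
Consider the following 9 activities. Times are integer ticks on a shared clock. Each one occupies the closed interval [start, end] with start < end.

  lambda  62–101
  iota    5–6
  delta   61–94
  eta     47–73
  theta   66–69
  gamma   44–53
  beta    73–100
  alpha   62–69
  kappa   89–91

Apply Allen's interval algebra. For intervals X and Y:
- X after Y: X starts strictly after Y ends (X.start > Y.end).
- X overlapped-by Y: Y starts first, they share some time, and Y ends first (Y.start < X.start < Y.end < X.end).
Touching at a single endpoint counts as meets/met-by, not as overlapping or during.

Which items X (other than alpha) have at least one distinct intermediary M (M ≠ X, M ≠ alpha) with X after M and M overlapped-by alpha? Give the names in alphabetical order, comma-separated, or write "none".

Target alpha = [62, 69].
Intermediaries M with M overlapped-by alpha: none.
Union: none.

none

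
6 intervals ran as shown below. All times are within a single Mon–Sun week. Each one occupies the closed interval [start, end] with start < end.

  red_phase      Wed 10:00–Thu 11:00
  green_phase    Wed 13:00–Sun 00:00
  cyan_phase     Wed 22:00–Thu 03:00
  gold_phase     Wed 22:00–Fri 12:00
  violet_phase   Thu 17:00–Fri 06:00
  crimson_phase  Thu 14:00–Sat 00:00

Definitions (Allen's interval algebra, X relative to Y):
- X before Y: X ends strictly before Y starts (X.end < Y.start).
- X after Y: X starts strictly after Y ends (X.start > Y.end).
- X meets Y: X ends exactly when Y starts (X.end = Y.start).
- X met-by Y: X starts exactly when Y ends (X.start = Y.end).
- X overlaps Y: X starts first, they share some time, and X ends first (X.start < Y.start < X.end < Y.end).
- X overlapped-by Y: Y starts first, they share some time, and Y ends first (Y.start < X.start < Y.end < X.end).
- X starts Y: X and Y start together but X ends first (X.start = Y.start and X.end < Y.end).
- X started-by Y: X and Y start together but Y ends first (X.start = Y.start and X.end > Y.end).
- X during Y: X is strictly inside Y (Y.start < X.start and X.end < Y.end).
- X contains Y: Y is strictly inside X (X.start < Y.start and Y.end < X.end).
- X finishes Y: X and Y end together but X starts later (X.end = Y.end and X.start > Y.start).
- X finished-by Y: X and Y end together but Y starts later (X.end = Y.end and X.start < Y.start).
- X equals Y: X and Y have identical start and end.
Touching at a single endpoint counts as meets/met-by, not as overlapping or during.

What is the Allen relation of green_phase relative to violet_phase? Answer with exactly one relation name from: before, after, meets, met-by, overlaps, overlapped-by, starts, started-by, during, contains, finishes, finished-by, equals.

contains

green_phase = [Wed 13:00, Sun 00:00]; violet_phase = [Thu 17:00, Fri 06:00].
Compare endpoints: green_phase.start < violet_phase.start, green_phase.start < violet_phase.end, green_phase.end > violet_phase.start, green_phase.end > violet_phase.end.
That pattern is 'contains'.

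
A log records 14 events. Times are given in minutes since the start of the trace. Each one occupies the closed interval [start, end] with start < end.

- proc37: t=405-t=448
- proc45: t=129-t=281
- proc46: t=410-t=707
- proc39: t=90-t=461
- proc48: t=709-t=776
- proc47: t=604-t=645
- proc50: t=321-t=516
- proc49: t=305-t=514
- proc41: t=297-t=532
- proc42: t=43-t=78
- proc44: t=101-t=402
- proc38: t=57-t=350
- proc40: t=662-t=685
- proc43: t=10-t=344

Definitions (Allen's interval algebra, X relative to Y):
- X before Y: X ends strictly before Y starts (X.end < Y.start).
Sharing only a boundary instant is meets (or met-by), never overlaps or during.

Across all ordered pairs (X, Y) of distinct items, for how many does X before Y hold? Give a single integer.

Checking all 182 ordered pairs for relation 'before'; matching pairs in alphabetical order:
(proc37, proc40): proc37 before proc40 ✓
(proc37, proc47): proc37 before proc47 ✓
(proc37, proc48): proc37 before proc48 ✓
(proc38, proc37): proc38 before proc37 ✓
(proc38, proc40): proc38 before proc40 ✓
(proc38, proc46): proc38 before proc46 ✓
(proc38, proc47): proc38 before proc47 ✓
(proc38, proc48): proc38 before proc48 ✓
(proc39, proc40): proc39 before proc40 ✓
(proc39, proc47): proc39 before proc47 ✓
(proc39, proc48): proc39 before proc48 ✓
(proc40, proc48): proc40 before proc48 ✓
(proc41, proc40): proc41 before proc40 ✓
(proc41, proc47): proc41 before proc47 ✓
(proc41, proc48): proc41 before proc48 ✓
(proc42, proc37): proc42 before proc37 ✓
(proc42, proc39): proc42 before proc39 ✓
(proc42, proc40): proc42 before proc40 ✓
(proc42, proc41): proc42 before proc41 ✓
(proc42, proc44): proc42 before proc44 ✓
(proc42, proc45): proc42 before proc45 ✓
(proc42, proc46): proc42 before proc46 ✓
(proc42, proc47): proc42 before proc47 ✓
(proc42, proc48): proc42 before proc48 ✓
... plus 29 further pairs not listed.
Count: 53.

53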